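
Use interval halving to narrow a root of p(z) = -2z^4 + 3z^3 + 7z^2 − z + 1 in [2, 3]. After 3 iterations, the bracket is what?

[2.625, 2.75]

midpoint 2.5: p = 11 > 0 → [2.5, 3]
midpoint 2.75: p = -0.804688 < 0 → [2.5, 2.75]
midpoint 2.625: p = 5.911621 > 0 → [2.625, 2.75]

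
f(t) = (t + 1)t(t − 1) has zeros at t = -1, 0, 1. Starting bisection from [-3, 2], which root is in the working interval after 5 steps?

f(-0.5) = 0.375 > 0, so the root lies in [-3, -0.5]
f(-1.75) = -3.609375 < 0, so the root lies in [-1.75, -0.5]
f(-1.125) = -0.298828 < 0, so the root lies in [-1.125, -0.5]
f(-0.8125) = 0.2761 > 0, so the root lies in [-1.125, -0.8125]
f(-0.96875) = 0.0596 > 0, so the root lies in [-1.125, -0.96875]

-1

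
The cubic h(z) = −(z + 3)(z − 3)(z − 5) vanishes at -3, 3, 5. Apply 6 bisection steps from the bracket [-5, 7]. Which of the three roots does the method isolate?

midpoint 1: h = -32 < 0 → [-5, 1]
midpoint -2: h = -35 < 0 → [-5, -2]
midpoint -3.5: h = 27.625 > 0 → [-3.5, -2]
midpoint -2.75: h = -11.1406 < 0 → [-3.5, -2.75]
midpoint -3.125: h = 6.2207 > 0 → [-3.125, -2.75]
midpoint -2.9375: h = -2.9456 < 0 → [-3.125, -2.9375]

-3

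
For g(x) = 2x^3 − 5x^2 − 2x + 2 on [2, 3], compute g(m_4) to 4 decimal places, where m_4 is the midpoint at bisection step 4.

-0.6665

g(2.5) = -3 < 0, so the root lies in [2.5, 3]
g(2.75) = 0.28125 > 0, so the root lies in [2.5, 2.75]
g(2.625) = -1.527344 < 0, so the root lies in [2.625, 2.75]
g(2.6875) = -0.6665 < 0, so the root lies in [2.6875, 2.75]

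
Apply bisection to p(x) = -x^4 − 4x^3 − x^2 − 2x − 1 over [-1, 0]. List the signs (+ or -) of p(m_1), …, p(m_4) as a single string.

+---

midpoint -0.5: p = 0.1875 > 0 → [-0.5, 0]
midpoint -0.25: p = -0.503906 < 0 → [-0.5, -0.25]
midpoint -0.375: p = -0.199463 < 0 → [-0.5, -0.375]
midpoint -0.4375: p = -0.0181 < 0 → [-0.5, -0.4375]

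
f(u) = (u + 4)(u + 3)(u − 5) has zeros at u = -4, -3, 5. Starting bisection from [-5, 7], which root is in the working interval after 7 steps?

5

f(1) = -80 < 0, so the root lies in [1, 7]
f(4) = -56 < 0, so the root lies in [4, 7]
f(5.5) = 40.375 > 0, so the root lies in [4, 5.5]
f(4.75) = -16.9531 < 0, so the root lies in [4.75, 5.5]
f(5.125) = 9.2676 > 0, so the root lies in [4.75, 5.125]
f(4.9375) = -4.4338 < 0, so the root lies in [4.9375, 5.125]
f(5.03125) = 2.2666 > 0, so the root lies in [4.9375, 5.03125]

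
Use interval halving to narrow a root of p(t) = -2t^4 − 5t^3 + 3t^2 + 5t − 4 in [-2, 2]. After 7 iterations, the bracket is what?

t = 0 gives p = -4, negative; keep [-2, 0]
t = -1 gives p = -3, negative; keep [-2, -1]
t = -1.5 gives p = 2, positive; keep [-1.5, -1]
t = -1.25 gives p = -0.6797, negative; keep [-1.5, -1.25]
t = -1.375 gives p = 0.646, positive; keep [-1.375, -1.25]
t = -1.3125 gives p = -0.0247, negative; keep [-1.375, -1.3125]
t = -1.34375 gives p = 0.3092, positive; keep [-1.34375, -1.3125]

[-1.34375, -1.3125]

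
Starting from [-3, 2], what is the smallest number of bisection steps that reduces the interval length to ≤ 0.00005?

17

Width after n steps is 5/2^n. Need 2^n ≥ 5/0.00005 = 100000.
2^16 = 65536 < 100000 ≤ 2^17 = 131072, so n = 17.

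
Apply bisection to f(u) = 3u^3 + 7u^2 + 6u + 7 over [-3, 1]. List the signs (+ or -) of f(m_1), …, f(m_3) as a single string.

m = -1, f(m) = 5 (+); new bracket [-3, -1]
m = -2, f(m) = -1 (−); new bracket [-2, -1]
m = -1.5, f(m) = 3.625 (+); new bracket [-2, -1.5]

+-+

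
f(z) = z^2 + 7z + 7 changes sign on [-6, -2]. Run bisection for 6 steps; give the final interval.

[-5.8125, -5.75]

m = -4, f(m) = -5 (−); new bracket [-6, -4]
m = -5, f(m) = -3 (−); new bracket [-6, -5]
m = -5.5, f(m) = -1.25 (−); new bracket [-6, -5.5]
m = -5.75, f(m) = -0.1875 (−); new bracket [-6, -5.75]
m = -5.875, f(m) = 0.3906 (+); new bracket [-5.875, -5.75]
m = -5.8125, f(m) = 0.0977 (+); new bracket [-5.8125, -5.75]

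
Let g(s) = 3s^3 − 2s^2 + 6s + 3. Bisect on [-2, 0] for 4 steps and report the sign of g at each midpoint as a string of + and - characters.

--++

g(-1) = -8 < 0, so the root lies in [-1, 0]
g(-0.5) = -0.875 < 0, so the root lies in [-0.5, 0]
g(-0.25) = 1.328125 > 0, so the root lies in [-0.5, -0.25]
g(-0.375) = 0.3105 > 0, so the root lies in [-0.5, -0.375]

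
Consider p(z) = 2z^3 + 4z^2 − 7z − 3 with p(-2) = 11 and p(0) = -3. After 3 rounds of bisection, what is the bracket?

[-0.5, -0.25]

p(-1) = 6 > 0, so the root lies in [-1, 0]
p(-0.5) = 1.25 > 0, so the root lies in [-0.5, 0]
p(-0.25) = -1.03125 < 0, so the root lies in [-0.5, -0.25]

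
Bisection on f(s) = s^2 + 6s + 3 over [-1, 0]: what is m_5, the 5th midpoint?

-0.53125

midpoint -0.5: f = 0.25 > 0 → [-1, -0.5]
midpoint -0.75: f = -0.9375 < 0 → [-0.75, -0.5]
midpoint -0.625: f = -0.359375 < 0 → [-0.625, -0.5]
midpoint -0.5625: f = -0.0586 < 0 → [-0.5625, -0.5]
midpoint -0.53125: f = 0.0947 > 0 → [-0.5625, -0.53125]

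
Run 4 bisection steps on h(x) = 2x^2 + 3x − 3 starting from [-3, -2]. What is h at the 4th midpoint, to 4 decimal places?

0.0078

x = -2.5 gives h = 2, positive; keep [-2.5, -2]
x = -2.25 gives h = 0.375, positive; keep [-2.25, -2]
x = -2.125 gives h = -0.34375, negative; keep [-2.25, -2.125]
x = -2.1875 gives h = 0.0078, positive; keep [-2.1875, -2.125]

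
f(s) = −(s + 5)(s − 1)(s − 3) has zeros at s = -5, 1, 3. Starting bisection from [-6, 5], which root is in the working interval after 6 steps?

-5

s = -0.5 gives f = -23.625, negative; keep [-6, -0.5]
s = -3.25 gives f = -46.484375, negative; keep [-6, -3.25]
s = -4.625 gives f = -16.083984, negative; keep [-6, -4.625]
s = -5.3125 gives f = 16.3977, positive; keep [-5.3125, -4.625]
s = -4.96875 gives f = -1.4864, negative; keep [-5.3125, -4.96875]
s = -5.140625 gives f = 7.0296, positive; keep [-5.140625, -4.96875]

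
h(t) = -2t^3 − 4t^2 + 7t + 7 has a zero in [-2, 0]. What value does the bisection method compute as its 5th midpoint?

-0.8125

t = -1 gives h = -2, negative; keep [-1, 0]
t = -0.5 gives h = 2.75, positive; keep [-1, -0.5]
t = -0.75 gives h = 0.34375, positive; keep [-1, -0.75]
t = -0.875 gives h = -0.8477, negative; keep [-0.875, -0.75]
t = -0.8125 gives h = -0.2554, negative; keep [-0.8125, -0.75]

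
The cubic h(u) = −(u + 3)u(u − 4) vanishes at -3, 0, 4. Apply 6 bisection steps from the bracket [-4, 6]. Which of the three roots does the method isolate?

4

m = 1, h(m) = 12 (+); new bracket [1, 6]
m = 3.5, h(m) = 11.375 (+); new bracket [3.5, 6]
m = 4.75, h(m) = -27.609375 (−); new bracket [3.5, 4.75]
m = 4.125, h(m) = -3.6738 (−); new bracket [3.5, 4.125]
m = 3.8125, h(m) = 4.8699 (+); new bracket [3.8125, 4.125]
m = 3.96875, h(m) = 0.8643 (+); new bracket [3.96875, 4.125]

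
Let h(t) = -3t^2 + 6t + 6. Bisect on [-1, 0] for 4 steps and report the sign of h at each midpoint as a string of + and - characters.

t = -0.5 gives h = 2.25, positive; keep [-1, -0.5]
t = -0.75 gives h = -0.1875, negative; keep [-0.75, -0.5]
t = -0.625 gives h = 1.078125, positive; keep [-0.75, -0.625]
t = -0.6875 gives h = 0.457, positive; keep [-0.75, -0.6875]

+-++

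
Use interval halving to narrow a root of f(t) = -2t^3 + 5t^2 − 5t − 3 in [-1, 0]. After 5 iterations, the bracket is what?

midpoint -0.5: f = 1 > 0 → [-0.5, 0]
midpoint -0.25: f = -1.40625 < 0 → [-0.5, -0.25]
midpoint -0.375: f = -0.316406 < 0 → [-0.5, -0.375]
midpoint -0.4375: f = 0.312 > 0 → [-0.4375, -0.375]
midpoint -0.40625: f = -0.0095 < 0 → [-0.4375, -0.40625]

[-0.4375, -0.40625]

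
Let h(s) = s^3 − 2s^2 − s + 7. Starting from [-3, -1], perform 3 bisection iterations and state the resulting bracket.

midpoint -2: h = -7 < 0 → [-2, -1]
midpoint -1.5: h = 0.625 > 0 → [-2, -1.5]
midpoint -1.75: h = -2.734375 < 0 → [-1.75, -1.5]

[-1.75, -1.5]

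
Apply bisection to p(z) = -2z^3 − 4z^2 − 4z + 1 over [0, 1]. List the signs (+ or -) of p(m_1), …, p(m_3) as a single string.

--+

p(0.5) = -2.25 < 0, so the root lies in [0, 0.5]
p(0.25) = -0.28125 < 0, so the root lies in [0, 0.25]
p(0.125) = 0.433594 > 0, so the root lies in [0.125, 0.25]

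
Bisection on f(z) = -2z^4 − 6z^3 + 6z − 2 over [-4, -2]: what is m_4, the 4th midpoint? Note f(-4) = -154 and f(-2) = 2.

-2.375

m = -3, f(m) = -20 (−); new bracket [-3, -2]
m = -2.5, f(m) = -1.375 (−); new bracket [-2.5, -2]
m = -2.25, f(m) = 1.585938 (+); new bracket [-2.5, -2.25]
m = -2.375, f(m) = 0.4956 (+); new bracket [-2.5, -2.375]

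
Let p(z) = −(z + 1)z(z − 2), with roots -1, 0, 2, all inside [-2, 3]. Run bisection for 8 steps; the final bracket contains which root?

2

z = 0.5 gives p = 1.125, positive; keep [0.5, 3]
z = 1.75 gives p = 1.203125, positive; keep [1.75, 3]
z = 2.375 gives p = -3.005859, negative; keep [1.75, 2.375]
z = 2.0625 gives p = -0.3948, negative; keep [1.75, 2.0625]
z = 1.90625 gives p = 0.5194, positive; keep [1.90625, 2.0625]
z = 1.984375 gives p = 0.0925, positive; keep [1.984375, 2.0625]
z = 2.0234375 gives p = -0.1434, negative; keep [1.984375, 2.0234375]
z = 2.00390625 gives p = -0.0235, negative; keep [1.984375, 2.00390625]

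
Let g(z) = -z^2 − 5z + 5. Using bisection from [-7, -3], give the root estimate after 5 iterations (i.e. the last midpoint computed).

midpoint -5: g = 5 > 0 → [-7, -5]
midpoint -6: g = -1 < 0 → [-6, -5]
midpoint -5.5: g = 2.25 > 0 → [-6, -5.5]
midpoint -5.75: g = 0.6875 > 0 → [-6, -5.75]
midpoint -5.875: g = -0.1406 < 0 → [-5.875, -5.75]

-5.875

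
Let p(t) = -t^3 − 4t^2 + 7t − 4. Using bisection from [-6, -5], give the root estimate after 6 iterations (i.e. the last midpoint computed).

m = -5.5, p(m) = 2.875 (+); new bracket [-5.5, -5]
m = -5.25, p(m) = -6.296875 (−); new bracket [-5.5, -5.25]
m = -5.375, p(m) = -1.900391 (−); new bracket [-5.5, -5.375]
m = -5.4375, p(m) = 0.4392 (+); new bracket [-5.4375, -5.375]
m = -5.40625, p(m) = -0.7425 (−); new bracket [-5.4375, -5.40625]
m = -5.421875, p(m) = -0.1547 (−); new bracket [-5.4375, -5.421875]

-5.421875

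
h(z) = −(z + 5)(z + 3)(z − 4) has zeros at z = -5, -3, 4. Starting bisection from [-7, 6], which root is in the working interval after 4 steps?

4

h(-0.5) = 50.625 > 0, so the root lies in [-0.5, 6]
h(2.75) = 55.703125 > 0, so the root lies in [2.75, 6]
h(4.375) = -25.927734 < 0, so the root lies in [2.75, 4.375]
h(3.5625) = 24.5837 > 0, so the root lies in [3.5625, 4.375]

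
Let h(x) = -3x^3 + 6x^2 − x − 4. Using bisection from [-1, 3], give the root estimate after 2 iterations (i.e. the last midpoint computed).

0

x = 1 gives h = -2, negative; keep [-1, 1]
x = 0 gives h = -4, negative; keep [-1, 0]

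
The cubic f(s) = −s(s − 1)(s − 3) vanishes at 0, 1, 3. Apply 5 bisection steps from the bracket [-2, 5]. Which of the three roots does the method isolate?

midpoint 1.5: f = 1.125 > 0 → [1.5, 5]
midpoint 3.25: f = -1.828125 < 0 → [1.5, 3.25]
midpoint 2.375: f = 2.041016 > 0 → [2.375, 3.25]
midpoint 2.8125: f = 0.9558 > 0 → [2.8125, 3.25]
midpoint 3.03125: f = -0.1924 < 0 → [2.8125, 3.03125]

3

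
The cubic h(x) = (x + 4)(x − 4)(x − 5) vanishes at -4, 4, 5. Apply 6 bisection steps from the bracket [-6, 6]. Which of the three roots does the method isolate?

x = 0 gives h = 80, positive; keep [-6, 0]
x = -3 gives h = 56, positive; keep [-6, -3]
x = -4.5 gives h = -40.375, negative; keep [-4.5, -3]
x = -3.75 gives h = 16.9531, positive; keep [-4.5, -3.75]
x = -4.125 gives h = -9.2676, negative; keep [-4.125, -3.75]
x = -3.9375 gives h = 4.4338, positive; keep [-4.125, -3.9375]

-4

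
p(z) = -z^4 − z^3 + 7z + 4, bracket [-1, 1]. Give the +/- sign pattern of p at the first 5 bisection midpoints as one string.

midpoint 0: p = 4 > 0 → [-1, 0]
midpoint -0.5: p = 0.5625 > 0 → [-1, -0.5]
midpoint -0.75: p = -1.144531 < 0 → [-0.75, -0.5]
midpoint -0.625: p = -0.2834 < 0 → [-0.625, -0.5]
midpoint -0.5625: p = 0.1404 > 0 → [-0.625, -0.5625]

++--+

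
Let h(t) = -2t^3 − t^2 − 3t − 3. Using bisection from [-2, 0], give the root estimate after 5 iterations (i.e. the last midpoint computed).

midpoint -1: h = 1 > 0 → [-1, 0]
midpoint -0.5: h = -1.5 < 0 → [-1, -0.5]
midpoint -0.75: h = -0.46875 < 0 → [-1, -0.75]
midpoint -0.875: h = 0.1992 > 0 → [-0.875, -0.75]
midpoint -0.8125: h = -0.1499 < 0 → [-0.875, -0.8125]

-0.8125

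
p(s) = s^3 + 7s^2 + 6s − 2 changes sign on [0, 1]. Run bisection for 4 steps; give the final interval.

[0.25, 0.3125]

s = 0.5 gives p = 2.875, positive; keep [0, 0.5]
s = 0.25 gives p = -0.046875, negative; keep [0.25, 0.5]
s = 0.375 gives p = 1.287109, positive; keep [0.25, 0.375]
s = 0.3125 gives p = 0.5891, positive; keep [0.25, 0.3125]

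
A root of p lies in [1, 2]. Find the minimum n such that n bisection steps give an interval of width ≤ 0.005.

8

Width after n steps is 1/2^n. Need 2^n ≥ 1/0.005 = 200.
2^7 = 128 < 200 ≤ 2^8 = 256, so n = 8.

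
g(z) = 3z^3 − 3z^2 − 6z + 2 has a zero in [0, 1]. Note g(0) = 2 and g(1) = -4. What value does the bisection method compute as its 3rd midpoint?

z = 0.5 gives g = -1.375, negative; keep [0, 0.5]
z = 0.25 gives g = 0.359375, positive; keep [0.25, 0.5]
z = 0.375 gives g = -0.513672, negative; keep [0.25, 0.375]

0.375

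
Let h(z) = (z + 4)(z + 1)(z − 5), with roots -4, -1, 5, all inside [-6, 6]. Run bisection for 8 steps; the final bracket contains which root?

m = 0, h(m) = -20 (−); new bracket [0, 6]
m = 3, h(m) = -56 (−); new bracket [3, 6]
m = 4.5, h(m) = -23.375 (−); new bracket [4.5, 6]
m = 5.25, h(m) = 14.4531 (+); new bracket [4.5, 5.25]
m = 4.875, h(m) = -6.5176 (−); new bracket [4.875, 5.25]
m = 5.0625, h(m) = 3.4338 (+); new bracket [4.875, 5.0625]
m = 4.96875, h(m) = -1.6729 (−); new bracket [4.96875, 5.0625]
m = 5.015625, h(m) = 0.8474 (+); new bracket [4.96875, 5.015625]

5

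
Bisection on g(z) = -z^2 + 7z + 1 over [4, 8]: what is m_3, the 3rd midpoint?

7.5

g(6) = 7 > 0, so the root lies in [6, 8]
g(7) = 1 > 0, so the root lies in [7, 8]
g(7.5) = -2.75 < 0, so the root lies in [7, 7.5]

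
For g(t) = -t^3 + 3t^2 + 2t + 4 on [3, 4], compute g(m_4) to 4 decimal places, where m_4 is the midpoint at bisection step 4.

g(3.5) = 4.875 > 0, so the root lies in [3.5, 4]
g(3.75) = 0.953125 > 0, so the root lies in [3.75, 4]
g(3.875) = -1.388672 < 0, so the root lies in [3.75, 3.875]
g(3.8125) = -0.1848 < 0, so the root lies in [3.75, 3.8125]

-0.1848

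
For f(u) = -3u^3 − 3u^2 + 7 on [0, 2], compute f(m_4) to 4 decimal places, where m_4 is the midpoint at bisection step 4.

u = 1 gives f = 1, positive; keep [1, 2]
u = 1.5 gives f = -9.875, negative; keep [1, 1.5]
u = 1.25 gives f = -3.546875, negative; keep [1, 1.25]
u = 1.125 gives f = -1.0684, negative; keep [1, 1.125]

-1.0684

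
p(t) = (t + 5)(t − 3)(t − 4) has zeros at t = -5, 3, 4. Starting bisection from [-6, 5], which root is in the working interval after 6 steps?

-5

p(-0.5) = 70.875 > 0, so the root lies in [-6, -0.5]
p(-3.25) = 79.296875 > 0, so the root lies in [-6, -3.25]
p(-4.625) = 24.662109 > 0, so the root lies in [-6, -4.625]
p(-5.3125) = -24.1907 < 0, so the root lies in [-5.3125, -4.625]
p(-4.96875) = 2.2334 > 0, so the root lies in [-5.3125, -4.96875]
p(-5.140625) = -10.464 < 0, so the root lies in [-5.140625, -4.96875]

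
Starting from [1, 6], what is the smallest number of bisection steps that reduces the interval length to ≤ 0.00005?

17

Width after n steps is 5/2^n. Need 2^n ≥ 5/0.00005 = 100000.
2^16 = 65536 < 100000 ≤ 2^17 = 131072, so n = 17.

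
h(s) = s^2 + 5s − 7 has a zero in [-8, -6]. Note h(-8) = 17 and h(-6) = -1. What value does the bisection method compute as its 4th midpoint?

m = -7, h(m) = 7 (+); new bracket [-7, -6]
m = -6.5, h(m) = 2.75 (+); new bracket [-6.5, -6]
m = -6.25, h(m) = 0.8125 (+); new bracket [-6.25, -6]
m = -6.125, h(m) = -0.1094 (−); new bracket [-6.25, -6.125]

-6.125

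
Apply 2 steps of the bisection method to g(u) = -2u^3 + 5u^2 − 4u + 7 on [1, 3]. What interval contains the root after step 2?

midpoint 2: g = 3 > 0 → [2, 3]
midpoint 2.5: g = -3 < 0 → [2, 2.5]

[2, 2.5]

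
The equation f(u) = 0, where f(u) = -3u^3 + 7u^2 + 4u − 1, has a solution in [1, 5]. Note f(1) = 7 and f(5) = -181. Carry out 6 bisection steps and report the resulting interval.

[2.75, 2.8125]

u = 3 gives f = -7, negative; keep [1, 3]
u = 2 gives f = 11, positive; keep [2, 3]
u = 2.5 gives f = 5.875, positive; keep [2.5, 3]
u = 2.75 gives f = 0.5469, positive; keep [2.75, 3]
u = 2.875 gives f = -2.9316, negative; keep [2.75, 2.875]
u = 2.8125 gives f = -1.1208, negative; keep [2.75, 2.8125]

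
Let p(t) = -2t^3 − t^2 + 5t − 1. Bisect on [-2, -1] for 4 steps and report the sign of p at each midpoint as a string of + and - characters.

---+

midpoint -1.5: p = -4 < 0 → [-2, -1.5]
midpoint -1.75: p = -2.09375 < 0 → [-2, -1.75]
midpoint -1.875: p = -0.707031 < 0 → [-2, -1.875]
midpoint -1.9375: p = 0.105 > 0 → [-1.9375, -1.875]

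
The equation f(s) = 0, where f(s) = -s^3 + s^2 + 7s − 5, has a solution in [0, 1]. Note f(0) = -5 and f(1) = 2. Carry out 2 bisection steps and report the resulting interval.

m = 0.5, f(m) = -1.375 (−); new bracket [0.5, 1]
m = 0.75, f(m) = 0.390625 (+); new bracket [0.5, 0.75]

[0.5, 0.75]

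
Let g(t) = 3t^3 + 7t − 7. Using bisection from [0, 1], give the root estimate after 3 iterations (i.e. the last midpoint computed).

0.875

midpoint 0.5: g = -3.125 < 0 → [0.5, 1]
midpoint 0.75: g = -0.484375 < 0 → [0.75, 1]
midpoint 0.875: g = 1.134766 > 0 → [0.75, 0.875]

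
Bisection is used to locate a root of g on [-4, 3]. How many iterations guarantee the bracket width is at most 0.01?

10

Width after n steps is 7/2^n. Need 2^n ≥ 7/0.01 = 700.
2^9 = 512 < 700 ≤ 2^10 = 1024, so n = 10.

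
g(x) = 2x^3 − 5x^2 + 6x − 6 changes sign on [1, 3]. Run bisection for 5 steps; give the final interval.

[1.75, 1.8125]

x = 2 gives g = 2, positive; keep [1, 2]
x = 1.5 gives g = -1.5, negative; keep [1.5, 2]
x = 1.75 gives g = -0.09375, negative; keep [1.75, 2]
x = 1.875 gives g = 0.8555, positive; keep [1.75, 1.875]
x = 1.8125 gives g = 0.3579, positive; keep [1.75, 1.8125]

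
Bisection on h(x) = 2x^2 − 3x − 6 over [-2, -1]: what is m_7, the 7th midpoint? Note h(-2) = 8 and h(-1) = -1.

-1.1328125

h(-1.5) = 3 > 0, so the root lies in [-1.5, -1]
h(-1.25) = 0.875 > 0, so the root lies in [-1.25, -1]
h(-1.125) = -0.09375 < 0, so the root lies in [-1.25, -1.125]
h(-1.1875) = 0.3828 > 0, so the root lies in [-1.1875, -1.125]
h(-1.15625) = 0.1426 > 0, so the root lies in [-1.15625, -1.125]
h(-1.140625) = 0.0239 > 0, so the root lies in [-1.140625, -1.125]
h(-1.1328125) = -0.035 < 0, so the root lies in [-1.140625, -1.1328125]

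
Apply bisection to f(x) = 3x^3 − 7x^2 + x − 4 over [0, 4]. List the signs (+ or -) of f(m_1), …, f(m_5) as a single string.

-++--

midpoint 2: f = -6 < 0 → [2, 4]
midpoint 3: f = 17 > 0 → [2, 3]
midpoint 2.5: f = 1.625 > 0 → [2, 2.5]
midpoint 2.25: f = -3.0156 < 0 → [2.25, 2.5]
midpoint 2.375: f = -0.9199 < 0 → [2.375, 2.5]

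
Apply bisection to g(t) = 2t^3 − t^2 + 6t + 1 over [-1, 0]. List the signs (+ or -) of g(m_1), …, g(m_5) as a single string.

g(-0.5) = -2.5 < 0, so the root lies in [-0.5, 0]
g(-0.25) = -0.59375 < 0, so the root lies in [-0.25, 0]
g(-0.125) = 0.230469 > 0, so the root lies in [-0.25, -0.125]
g(-0.1875) = -0.1733 < 0, so the root lies in [-0.1875, -0.125]
g(-0.15625) = 0.0305 > 0, so the root lies in [-0.1875, -0.15625]

--+-+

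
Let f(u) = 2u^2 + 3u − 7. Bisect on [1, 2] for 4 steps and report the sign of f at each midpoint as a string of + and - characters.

f(1.5) = 2 > 0, so the root lies in [1, 1.5]
f(1.25) = -0.125 < 0, so the root lies in [1.25, 1.5]
f(1.375) = 0.90625 > 0, so the root lies in [1.25, 1.375]
f(1.3125) = 0.3828 > 0, so the root lies in [1.25, 1.3125]

+-++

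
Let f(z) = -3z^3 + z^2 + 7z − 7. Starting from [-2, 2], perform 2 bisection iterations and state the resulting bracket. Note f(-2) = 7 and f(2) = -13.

z = 0 gives f = -7, negative; keep [-2, 0]
z = -1 gives f = -10, negative; keep [-2, -1]

[-2, -1]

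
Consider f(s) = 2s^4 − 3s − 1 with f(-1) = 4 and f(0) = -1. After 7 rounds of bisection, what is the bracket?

[-0.328125, -0.3203125]

midpoint -0.5: f = 0.625 > 0 → [-0.5, 0]
midpoint -0.25: f = -0.242188 < 0 → [-0.5, -0.25]
midpoint -0.375: f = 0.164551 > 0 → [-0.375, -0.25]
midpoint -0.3125: f = -0.0434 < 0 → [-0.375, -0.3125]
midpoint -0.34375: f = 0.0592 > 0 → [-0.34375, -0.3125]
midpoint -0.328125: f = 0.0076 > 0 → [-0.328125, -0.3125]
midpoint -0.3203125: f = -0.018 < 0 → [-0.328125, -0.3203125]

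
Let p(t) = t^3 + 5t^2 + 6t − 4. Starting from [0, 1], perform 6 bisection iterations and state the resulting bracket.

m = 0.5, p(m) = 0.375 (+); new bracket [0, 0.5]
m = 0.25, p(m) = -2.171875 (−); new bracket [0.25, 0.5]
m = 0.375, p(m) = -0.994141 (−); new bracket [0.375, 0.5]
m = 0.4375, p(m) = -0.3342 (−); new bracket [0.4375, 0.5]
m = 0.46875, p(m) = 0.0141 (+); new bracket [0.4375, 0.46875]
m = 0.453125, p(m) = -0.1616 (−); new bracket [0.453125, 0.46875]

[0.453125, 0.46875]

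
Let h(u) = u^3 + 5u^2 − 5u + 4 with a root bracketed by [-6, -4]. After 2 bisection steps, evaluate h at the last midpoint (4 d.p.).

m = -5, h(m) = 29 (+); new bracket [-6, -5]
m = -5.5, h(m) = 16.375 (+); new bracket [-6, -5.5]

16.3750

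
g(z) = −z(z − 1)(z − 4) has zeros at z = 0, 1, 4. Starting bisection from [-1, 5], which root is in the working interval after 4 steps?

z = 2 gives g = 4, positive; keep [2, 5]
z = 3.5 gives g = 4.375, positive; keep [3.5, 5]
z = 4.25 gives g = -3.453125, negative; keep [3.5, 4.25]
z = 3.875 gives g = 1.3926, positive; keep [3.875, 4.25]

4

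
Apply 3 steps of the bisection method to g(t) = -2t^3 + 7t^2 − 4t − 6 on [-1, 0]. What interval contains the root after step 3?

t = -0.5 gives g = -2, negative; keep [-1, -0.5]
t = -0.75 gives g = 1.78125, positive; keep [-0.75, -0.5]
t = -0.625 gives g = -0.277344, negative; keep [-0.75, -0.625]

[-0.75, -0.625]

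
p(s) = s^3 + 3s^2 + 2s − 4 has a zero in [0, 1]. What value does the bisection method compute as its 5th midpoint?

0.78125

s = 0.5 gives p = -2.125, negative; keep [0.5, 1]
s = 0.75 gives p = -0.390625, negative; keep [0.75, 1]
s = 0.875 gives p = 0.716797, positive; keep [0.75, 0.875]
s = 0.8125 gives p = 0.1418, positive; keep [0.75, 0.8125]
s = 0.78125 gives p = -0.1296, negative; keep [0.78125, 0.8125]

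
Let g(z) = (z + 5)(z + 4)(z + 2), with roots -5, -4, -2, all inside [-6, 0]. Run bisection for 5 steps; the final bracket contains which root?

-2

g(-3) = -2 < 0, so the root lies in [-3, 0]
g(-1.5) = 4.375 > 0, so the root lies in [-3, -1.5]
g(-2.25) = -1.203125 < 0, so the root lies in [-2.25, -1.5]
g(-1.875) = 0.8301 > 0, so the root lies in [-2.25, -1.875]
g(-2.0625) = -0.3557 < 0, so the root lies in [-2.0625, -1.875]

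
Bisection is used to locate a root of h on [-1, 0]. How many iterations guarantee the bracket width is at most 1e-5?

Width after n steps is 1/2^n. Need 2^n ≥ 1/1e-5 = 100000.
2^16 = 65536 < 100000 ≤ 2^17 = 131072, so n = 17.

17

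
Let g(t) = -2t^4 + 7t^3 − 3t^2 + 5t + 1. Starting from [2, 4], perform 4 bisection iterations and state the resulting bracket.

[3.25, 3.375]

g(3) = 16 > 0, so the root lies in [3, 4]
g(3.5) = -18.25 < 0, so the root lies in [3, 3.5]
g(3.25) = 2.726562 > 0, so the root lies in [3.25, 3.5]
g(3.375) = -6.686 < 0, so the root lies in [3.25, 3.375]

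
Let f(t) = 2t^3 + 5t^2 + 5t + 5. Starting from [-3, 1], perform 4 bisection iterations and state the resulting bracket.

[-2, -1.75]

t = -1 gives f = 3, positive; keep [-3, -1]
t = -2 gives f = -1, negative; keep [-2, -1]
t = -1.5 gives f = 2, positive; keep [-2, -1.5]
t = -1.75 gives f = 0.8438, positive; keep [-2, -1.75]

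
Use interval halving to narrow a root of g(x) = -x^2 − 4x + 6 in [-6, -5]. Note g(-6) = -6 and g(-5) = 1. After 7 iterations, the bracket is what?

x = -5.5 gives g = -2.25, negative; keep [-5.5, -5]
x = -5.25 gives g = -0.5625, negative; keep [-5.25, -5]
x = -5.125 gives g = 0.234375, positive; keep [-5.25, -5.125]
x = -5.1875 gives g = -0.1602, negative; keep [-5.1875, -5.125]
x = -5.15625 gives g = 0.0381, positive; keep [-5.1875, -5.15625]
x = -5.171875 gives g = -0.0608, negative; keep [-5.171875, -5.15625]
x = -5.1640625 gives g = -0.0113, negative; keep [-5.1640625, -5.15625]

[-5.1640625, -5.15625]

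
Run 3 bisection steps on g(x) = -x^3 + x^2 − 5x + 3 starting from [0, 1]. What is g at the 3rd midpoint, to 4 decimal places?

m = 0.5, g(m) = 0.625 (+); new bracket [0.5, 1]
m = 0.75, g(m) = -0.609375 (−); new bracket [0.5, 0.75]
m = 0.625, g(m) = 0.021484 (+); new bracket [0.625, 0.75]

0.0215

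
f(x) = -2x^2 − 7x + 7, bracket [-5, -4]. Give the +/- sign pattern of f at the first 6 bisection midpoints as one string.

-+--++

midpoint -4.5: f = -2 < 0 → [-4.5, -4]
midpoint -4.25: f = 0.625 > 0 → [-4.5, -4.25]
midpoint -4.375: f = -0.65625 < 0 → [-4.375, -4.25]
midpoint -4.3125: f = -0.0078 < 0 → [-4.3125, -4.25]
midpoint -4.28125: f = 0.3105 > 0 → [-4.3125, -4.28125]
midpoint -4.296875: f = 0.1519 > 0 → [-4.3125, -4.296875]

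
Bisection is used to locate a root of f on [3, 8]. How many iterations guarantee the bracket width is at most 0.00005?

Width after n steps is 5/2^n. Need 2^n ≥ 5/0.00005 = 100000.
2^16 = 65536 < 100000 ≤ 2^17 = 131072, so n = 17.

17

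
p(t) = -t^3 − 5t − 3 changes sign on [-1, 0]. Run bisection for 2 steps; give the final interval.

[-0.75, -0.5]

t = -0.5 gives p = -0.375, negative; keep [-1, -0.5]
t = -0.75 gives p = 1.171875, positive; keep [-0.75, -0.5]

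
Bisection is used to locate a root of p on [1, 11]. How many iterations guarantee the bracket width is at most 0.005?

Width after n steps is 10/2^n. Need 2^n ≥ 10/0.005 = 2000.
2^10 = 1024 < 2000 ≤ 2^11 = 2048, so n = 11.

11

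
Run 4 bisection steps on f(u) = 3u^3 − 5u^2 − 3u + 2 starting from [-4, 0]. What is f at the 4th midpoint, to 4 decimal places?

0.1719

f(-2) = -36 < 0, so the root lies in [-2, 0]
f(-1) = -3 < 0, so the root lies in [-1, 0]
f(-0.5) = 1.875 > 0, so the root lies in [-1, -0.5]
f(-0.75) = 0.1719 > 0, so the root lies in [-1, -0.75]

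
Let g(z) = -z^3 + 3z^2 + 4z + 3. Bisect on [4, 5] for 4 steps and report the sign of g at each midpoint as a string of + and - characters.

midpoint 4.5: g = -9.375 < 0 → [4, 4.5]
midpoint 4.25: g = -2.578125 < 0 → [4, 4.25]
midpoint 4.125: g = 0.357422 > 0 → [4.125, 4.25]
midpoint 4.1875: g = -1.073 < 0 → [4.125, 4.1875]

--+-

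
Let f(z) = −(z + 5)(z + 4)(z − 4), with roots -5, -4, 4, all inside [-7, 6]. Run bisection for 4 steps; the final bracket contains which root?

4

m = -0.5, f(m) = 70.875 (+); new bracket [-0.5, 6]
m = 2.75, f(m) = 65.390625 (+); new bracket [2.75, 6]
m = 4.375, f(m) = -29.443359 (−); new bracket [2.75, 4.375]
m = 3.5625, f(m) = 28.3298 (+); new bracket [3.5625, 4.375]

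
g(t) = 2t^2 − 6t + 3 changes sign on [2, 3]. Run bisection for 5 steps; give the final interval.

[2.34375, 2.375]

midpoint 2.5: g = 0.5 > 0 → [2, 2.5]
midpoint 2.25: g = -0.375 < 0 → [2.25, 2.5]
midpoint 2.375: g = 0.03125 > 0 → [2.25, 2.375]
midpoint 2.3125: g = -0.1797 < 0 → [2.3125, 2.375]
midpoint 2.34375: g = -0.0762 < 0 → [2.34375, 2.375]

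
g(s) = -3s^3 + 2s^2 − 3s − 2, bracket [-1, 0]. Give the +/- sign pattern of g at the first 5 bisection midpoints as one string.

+---+

midpoint -0.5: g = 0.375 > 0 → [-0.5, 0]
midpoint -0.25: g = -1.078125 < 0 → [-0.5, -0.25]
midpoint -0.375: g = -0.435547 < 0 → [-0.5, -0.375]
midpoint -0.4375: g = -0.0535 < 0 → [-0.5, -0.4375]
midpoint -0.46875: g = 0.1547 > 0 → [-0.46875, -0.4375]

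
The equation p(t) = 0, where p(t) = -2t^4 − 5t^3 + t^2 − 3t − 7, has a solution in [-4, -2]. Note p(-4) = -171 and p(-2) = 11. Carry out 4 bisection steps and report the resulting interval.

[-2.75, -2.625]

m = -3, p(m) = -16 (−); new bracket [-3, -2]
m = -2.5, p(m) = 6.75 (+); new bracket [-3, -2.5]
m = -2.75, p(m) = -1.585938 (−); new bracket [-2.75, -2.5]
m = -2.625, p(m) = 3.2437 (+); new bracket [-2.75, -2.625]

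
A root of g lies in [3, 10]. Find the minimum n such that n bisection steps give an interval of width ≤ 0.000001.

23

Width after n steps is 7/2^n. Need 2^n ≥ 7/0.000001 = 7000000.
2^22 = 4194304 < 7000000 ≤ 2^23 = 8388608, so n = 23.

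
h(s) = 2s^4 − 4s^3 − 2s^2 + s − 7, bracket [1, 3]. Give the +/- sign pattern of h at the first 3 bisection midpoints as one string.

h(2) = -13 < 0, so the root lies in [2, 3]
h(2.5) = -1.375 < 0, so the root lies in [2.5, 3]
h(2.75) = 11.820312 > 0, so the root lies in [2.5, 2.75]

--+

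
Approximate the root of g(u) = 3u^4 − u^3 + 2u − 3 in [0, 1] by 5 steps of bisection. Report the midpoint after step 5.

0.90625

midpoint 0.5: g = -1.9375 < 0 → [0.5, 1]
midpoint 0.75: g = -0.972656 < 0 → [0.75, 1]
midpoint 0.875: g = -0.161377 < 0 → [0.875, 1]
midpoint 0.9375: g = 0.3685 > 0 → [0.875, 0.9375]
midpoint 0.90625: g = 0.0918 > 0 → [0.875, 0.90625]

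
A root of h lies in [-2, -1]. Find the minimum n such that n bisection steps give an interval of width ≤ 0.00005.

15

Width after n steps is 1/2^n. Need 2^n ≥ 1/0.00005 = 20000.
2^14 = 16384 < 20000 ≤ 2^15 = 32768, so n = 15.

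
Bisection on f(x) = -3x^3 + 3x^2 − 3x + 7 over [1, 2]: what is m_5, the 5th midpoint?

1.40625

midpoint 1.5: f = -0.875 < 0 → [1, 1.5]
midpoint 1.25: f = 2.078125 > 0 → [1.25, 1.5]
midpoint 1.375: f = 0.748047 > 0 → [1.375, 1.5]
midpoint 1.4375: f = -0.0247 < 0 → [1.375, 1.4375]
midpoint 1.40625: f = 0.3711 > 0 → [1.40625, 1.4375]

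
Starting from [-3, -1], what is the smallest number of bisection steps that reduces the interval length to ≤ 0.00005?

Width after n steps is 2/2^n. Need 2^n ≥ 2/0.00005 = 40000.
2^15 = 32768 < 40000 ≤ 2^16 = 65536, so n = 16.

16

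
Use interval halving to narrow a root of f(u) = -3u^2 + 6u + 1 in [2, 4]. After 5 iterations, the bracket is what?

f(3) = -8 < 0, so the root lies in [2, 3]
f(2.5) = -2.75 < 0, so the root lies in [2, 2.5]
f(2.25) = -0.6875 < 0, so the root lies in [2, 2.25]
f(2.125) = 0.2031 > 0, so the root lies in [2.125, 2.25]
f(2.1875) = -0.2305 < 0, so the root lies in [2.125, 2.1875]

[2.125, 2.1875]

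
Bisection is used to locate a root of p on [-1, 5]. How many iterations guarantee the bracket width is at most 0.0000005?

24

Width after n steps is 6/2^n. Need 2^n ≥ 6/0.0000005 = 12000000.
2^23 = 8388608 < 12000000 ≤ 2^24 = 16777216, so n = 24.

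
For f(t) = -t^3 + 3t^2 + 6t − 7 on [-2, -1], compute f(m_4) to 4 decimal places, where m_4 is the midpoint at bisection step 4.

t = -1.5 gives f = -5.875, negative; keep [-2, -1.5]
t = -1.75 gives f = -2.953125, negative; keep [-2, -1.75]
t = -1.875 gives f = -1.111328, negative; keep [-2, -1.875]
t = -1.9375 gives f = -0.0901, negative; keep [-2, -1.9375]

-0.0901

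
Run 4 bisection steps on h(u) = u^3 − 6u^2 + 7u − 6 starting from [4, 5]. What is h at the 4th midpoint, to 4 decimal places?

0.1848

h(4.5) = -4.875 < 0, so the root lies in [4.5, 5]
h(4.75) = -0.953125 < 0, so the root lies in [4.75, 5]
h(4.875) = 1.388672 > 0, so the root lies in [4.75, 4.875]
h(4.8125) = 0.1848 > 0, so the root lies in [4.75, 4.8125]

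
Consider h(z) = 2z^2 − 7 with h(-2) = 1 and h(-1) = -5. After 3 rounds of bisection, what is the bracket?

[-1.875, -1.75]

m = -1.5, h(m) = -2.5 (−); new bracket [-2, -1.5]
m = -1.75, h(m) = -0.875 (−); new bracket [-2, -1.75]
m = -1.875, h(m) = 0.03125 (+); new bracket [-1.875, -1.75]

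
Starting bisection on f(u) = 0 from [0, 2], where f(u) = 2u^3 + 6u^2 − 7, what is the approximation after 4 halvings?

0.875

u = 1 gives f = 1, positive; keep [0, 1]
u = 0.5 gives f = -5.25, negative; keep [0.5, 1]
u = 0.75 gives f = -2.78125, negative; keep [0.75, 1]
u = 0.875 gives f = -1.0664, negative; keep [0.875, 1]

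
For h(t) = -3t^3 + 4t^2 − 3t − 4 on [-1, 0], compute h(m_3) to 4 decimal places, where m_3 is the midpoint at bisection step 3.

t = -0.5 gives h = -1.125, negative; keep [-1, -0.5]
t = -0.75 gives h = 1.765625, positive; keep [-0.75, -0.5]
t = -0.625 gives h = 0.169922, positive; keep [-0.625, -0.5]

0.1699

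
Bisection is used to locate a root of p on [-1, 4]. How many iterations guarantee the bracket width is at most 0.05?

Width after n steps is 5/2^n. Need 2^n ≥ 5/0.05 = 100.
2^6 = 64 < 100 ≤ 2^7 = 128, so n = 7.

7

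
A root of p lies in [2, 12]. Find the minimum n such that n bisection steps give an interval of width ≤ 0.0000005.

25

Width after n steps is 10/2^n. Need 2^n ≥ 10/0.0000005 = 20000000.
2^24 = 16777216 < 20000000 ≤ 2^25 = 33554432, so n = 25.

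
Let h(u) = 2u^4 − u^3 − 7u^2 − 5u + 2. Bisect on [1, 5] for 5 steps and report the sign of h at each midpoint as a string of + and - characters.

+-+-+

h(3) = 59 > 0, so the root lies in [1, 3]
h(2) = -12 < 0, so the root lies in [2, 3]
h(2.5) = 8.25 > 0, so the root lies in [2, 2.5]
h(2.25) = -4.8203 < 0, so the root lies in [2.25, 2.5]
h(2.375) = 0.8774 > 0, so the root lies in [2.25, 2.375]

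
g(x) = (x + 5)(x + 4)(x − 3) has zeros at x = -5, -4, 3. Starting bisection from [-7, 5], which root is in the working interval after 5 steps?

midpoint -1: g = -48 < 0 → [-1, 5]
midpoint 2: g = -42 < 0 → [2, 5]
midpoint 3.5: g = 31.875 > 0 → [2, 3.5]
midpoint 2.75: g = -13.0781 < 0 → [2.75, 3.5]
midpoint 3.125: g = 7.2363 > 0 → [2.75, 3.125]

3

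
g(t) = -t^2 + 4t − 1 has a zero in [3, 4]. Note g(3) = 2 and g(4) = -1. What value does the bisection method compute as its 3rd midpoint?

3.625

midpoint 3.5: g = 0.75 > 0 → [3.5, 4]
midpoint 3.75: g = -0.0625 < 0 → [3.5, 3.75]
midpoint 3.625: g = 0.359375 > 0 → [3.625, 3.75]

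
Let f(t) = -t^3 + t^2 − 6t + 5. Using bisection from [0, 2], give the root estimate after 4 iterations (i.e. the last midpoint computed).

0.875

t = 1 gives f = -1, negative; keep [0, 1]
t = 0.5 gives f = 2.125, positive; keep [0.5, 1]
t = 0.75 gives f = 0.640625, positive; keep [0.75, 1]
t = 0.875 gives f = -0.1543, negative; keep [0.75, 0.875]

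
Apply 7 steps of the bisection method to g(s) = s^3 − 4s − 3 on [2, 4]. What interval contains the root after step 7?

m = 3, g(m) = 12 (+); new bracket [2, 3]
m = 2.5, g(m) = 2.625 (+); new bracket [2, 2.5]
m = 2.25, g(m) = -0.609375 (−); new bracket [2.25, 2.5]
m = 2.375, g(m) = 0.8965 (+); new bracket [2.25, 2.375]
m = 2.3125, g(m) = 0.1165 (+); new bracket [2.25, 2.3125]
m = 2.28125, g(m) = -0.2531 (−); new bracket [2.28125, 2.3125]
m = 2.296875, g(m) = -0.07 (−); new bracket [2.296875, 2.3125]

[2.296875, 2.3125]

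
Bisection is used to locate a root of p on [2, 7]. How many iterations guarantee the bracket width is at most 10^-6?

23

Width after n steps is 5/2^n. Need 2^n ≥ 5/10^-6 = 5000000.
2^22 = 4194304 < 5000000 ≤ 2^23 = 8388608, so n = 23.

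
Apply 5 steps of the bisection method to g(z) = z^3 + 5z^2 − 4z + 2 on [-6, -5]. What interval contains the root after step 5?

midpoint -5.5: g = 8.875 > 0 → [-6, -5.5]
midpoint -5.75: g = 0.203125 > 0 → [-6, -5.75]
midpoint -5.875: g = -4.701172 < 0 → [-5.875, -5.75]
midpoint -5.8125: g = -2.2004 < 0 → [-5.8125, -5.75]
midpoint -5.78125: g = -0.9866 < 0 → [-5.78125, -5.75]

[-5.78125, -5.75]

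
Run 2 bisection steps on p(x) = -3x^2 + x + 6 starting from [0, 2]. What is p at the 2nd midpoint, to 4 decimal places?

0.7500

m = 1, p(m) = 4 (+); new bracket [1, 2]
m = 1.5, p(m) = 0.75 (+); new bracket [1.5, 2]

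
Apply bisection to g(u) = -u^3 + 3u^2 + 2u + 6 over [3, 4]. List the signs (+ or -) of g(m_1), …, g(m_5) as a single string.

m = 3.5, g(m) = 6.875 (+); new bracket [3.5, 4]
m = 3.75, g(m) = 2.953125 (+); new bracket [3.75, 4]
m = 3.875, g(m) = 0.611328 (+); new bracket [3.875, 4]
m = 3.9375, g(m) = -0.6599 (−); new bracket [3.875, 3.9375]
m = 3.90625, g(m) = -0.0158 (−); new bracket [3.875, 3.90625]

+++--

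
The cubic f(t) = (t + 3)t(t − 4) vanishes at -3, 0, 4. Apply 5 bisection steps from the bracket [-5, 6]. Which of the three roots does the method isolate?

4

midpoint 0.5: f = -6.125 < 0 → [0.5, 6]
midpoint 3.25: f = -15.234375 < 0 → [3.25, 6]
midpoint 4.625: f = 22.041016 > 0 → [3.25, 4.625]
midpoint 3.9375: f = -1.7073 < 0 → [3.9375, 4.625]
midpoint 4.28125: f = 8.7674 > 0 → [3.9375, 4.28125]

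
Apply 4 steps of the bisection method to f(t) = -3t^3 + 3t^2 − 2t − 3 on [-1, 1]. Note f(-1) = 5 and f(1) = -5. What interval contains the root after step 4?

[-0.625, -0.5]

f(0) = -3 < 0, so the root lies in [-1, 0]
f(-0.5) = -0.875 < 0, so the root lies in [-1, -0.5]
f(-0.75) = 1.453125 > 0, so the root lies in [-0.75, -0.5]
f(-0.625) = 0.1543 > 0, so the root lies in [-0.625, -0.5]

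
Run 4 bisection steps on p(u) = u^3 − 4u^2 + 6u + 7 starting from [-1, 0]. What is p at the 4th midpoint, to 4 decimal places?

p(-0.5) = 2.875 > 0, so the root lies in [-1, -0.5]
p(-0.75) = -0.171875 < 0, so the root lies in [-0.75, -0.5]
p(-0.625) = 1.443359 > 0, so the root lies in [-0.75, -0.625]
p(-0.6875) = 0.6594 > 0, so the root lies in [-0.75, -0.6875]

0.6594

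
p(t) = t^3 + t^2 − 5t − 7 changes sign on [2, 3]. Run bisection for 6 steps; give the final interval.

m = 2.5, p(m) = 2.375 (+); new bracket [2, 2.5]
m = 2.25, p(m) = -1.796875 (−); new bracket [2.25, 2.5]
m = 2.375, p(m) = 0.162109 (+); new bracket [2.25, 2.375]
m = 2.3125, p(m) = -0.8484 (−); new bracket [2.3125, 2.375]
m = 2.34375, p(m) = -0.351 (−); new bracket [2.34375, 2.375]
m = 2.359375, p(m) = -0.0964 (−); new bracket [2.359375, 2.375]

[2.359375, 2.375]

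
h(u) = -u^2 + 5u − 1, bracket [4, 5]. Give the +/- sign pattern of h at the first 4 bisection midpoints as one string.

++--

u = 4.5 gives h = 1.25, positive; keep [4.5, 5]
u = 4.75 gives h = 0.1875, positive; keep [4.75, 5]
u = 4.875 gives h = -0.390625, negative; keep [4.75, 4.875]
u = 4.8125 gives h = -0.0977, negative; keep [4.75, 4.8125]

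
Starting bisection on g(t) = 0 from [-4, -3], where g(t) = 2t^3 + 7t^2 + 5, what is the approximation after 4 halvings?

-3.6875

g(-3.5) = 5 > 0, so the root lies in [-4, -3.5]
g(-3.75) = -2.03125 < 0, so the root lies in [-3.75, -3.5]
g(-3.625) = 1.714844 > 0, so the root lies in [-3.75, -3.625]
g(-3.6875) = -0.0991 < 0, so the root lies in [-3.6875, -3.625]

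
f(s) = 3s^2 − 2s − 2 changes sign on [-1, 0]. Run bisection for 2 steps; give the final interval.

[-0.75, -0.5]

s = -0.5 gives f = -0.25, negative; keep [-1, -0.5]
s = -0.75 gives f = 1.1875, positive; keep [-0.75, -0.5]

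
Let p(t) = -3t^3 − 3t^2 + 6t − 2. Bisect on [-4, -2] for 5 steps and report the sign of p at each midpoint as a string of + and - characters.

++++-

t = -3 gives p = 34, positive; keep [-3, -2]
t = -2.5 gives p = 11.125, positive; keep [-2.5, -2]
t = -2.25 gives p = 3.484375, positive; keep [-2.25, -2]
t = -2.125 gives p = 0.4902, positive; keep [-2.125, -2]
t = -2.0625 gives p = -0.8157, negative; keep [-2.125, -2.0625]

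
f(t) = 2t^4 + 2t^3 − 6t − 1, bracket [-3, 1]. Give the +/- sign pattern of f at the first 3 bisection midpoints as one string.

+-+

m = -1, f(m) = 5 (+); new bracket [-1, 1]
m = 0, f(m) = -1 (−); new bracket [-1, 0]
m = -0.5, f(m) = 1.875 (+); new bracket [-0.5, 0]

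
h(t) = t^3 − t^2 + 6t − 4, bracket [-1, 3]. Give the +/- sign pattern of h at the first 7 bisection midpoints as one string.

midpoint 1: h = 2 > 0 → [-1, 1]
midpoint 0: h = -4 < 0 → [0, 1]
midpoint 0.5: h = -1.125 < 0 → [0.5, 1]
midpoint 0.75: h = 0.3594 > 0 → [0.5, 0.75]
midpoint 0.625: h = -0.3965 < 0 → [0.625, 0.75]
midpoint 0.6875: h = -0.0227 < 0 → [0.6875, 0.75]
midpoint 0.71875: h = 0.1672 > 0 → [0.6875, 0.71875]

+--+--+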